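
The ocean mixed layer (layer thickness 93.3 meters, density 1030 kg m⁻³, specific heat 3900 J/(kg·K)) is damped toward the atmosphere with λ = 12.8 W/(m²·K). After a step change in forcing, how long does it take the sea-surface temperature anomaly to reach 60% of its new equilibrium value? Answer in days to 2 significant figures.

Areal heat capacity C = ρ c_p D = 1030 × 3900 × 93.3 = 3.75×10^8 J/(m^2 K).
τ = C / λ = 3.75×10^8 / 12.8 = 2.93×10^7 s.
Fraction reached: 1 − e^(−t/τ) = 0.60 ⇒ t = −τ ln(1 − 0.60) = τ × 0.916.
t = 2.68×10^7 s = 311 days.

310 days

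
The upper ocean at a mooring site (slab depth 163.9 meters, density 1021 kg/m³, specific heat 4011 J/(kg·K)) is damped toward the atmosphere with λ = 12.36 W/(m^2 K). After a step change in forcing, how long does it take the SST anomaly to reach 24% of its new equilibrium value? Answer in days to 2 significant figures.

170 days

Areal heat capacity C = ρ c_p D = 1021 × 4011 × 163.9 = 6.71×10^8 J m⁻² K⁻¹.
τ = C / λ = 6.71×10^8 / 12.36 = 5.43×10^7 s.
Fraction reached: 1 − e^(−t/τ) = 0.24 ⇒ t = −τ ln(1 − 0.24) = τ × 0.274.
t = 1.49×10^7 s = 172 days.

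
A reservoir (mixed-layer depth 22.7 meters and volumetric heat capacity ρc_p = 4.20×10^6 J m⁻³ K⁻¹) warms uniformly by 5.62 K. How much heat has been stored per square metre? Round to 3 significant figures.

5.36×10^8

Areal heat capacity C = ρc_p × D = 4.20×10^6 × 22.7 = 9.53×10^7 J/(m²·K).
ΔQ = C ΔT = 9.53×10^7 × 5.62 = 5.36×10^8 J/m².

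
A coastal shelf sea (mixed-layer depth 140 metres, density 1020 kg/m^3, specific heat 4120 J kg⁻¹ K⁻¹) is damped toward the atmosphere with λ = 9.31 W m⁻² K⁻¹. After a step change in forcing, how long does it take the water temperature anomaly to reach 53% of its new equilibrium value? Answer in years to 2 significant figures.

Areal heat capacity C = ρ c_p D = 1020 × 4120 × 140 = 5.88×10^8 J/(m²·K).
τ = C / λ = 5.88×10^8 / 9.31 = 6.32×10^7 s.
Fraction reached: 1 − e^(−t/τ) = 0.53 ⇒ t = −τ ln(1 − 0.53) = τ × 0.755.
t = 4.77×10^7 s = 1.51 years.

1.5 years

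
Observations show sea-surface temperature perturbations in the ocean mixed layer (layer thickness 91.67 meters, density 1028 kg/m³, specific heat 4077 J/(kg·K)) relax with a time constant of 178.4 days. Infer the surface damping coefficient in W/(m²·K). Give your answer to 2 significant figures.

25

Areal heat capacity C = ρ c_p D = 1028 × 4077 × 91.67 = 3.84×10^8 J/(m^2 K).
τ = 178.4 days = 1.54×10^7 s.
λ = C / τ = 3.84×10^8 / 1.54×10^7 = 24.9 W/(m²·K).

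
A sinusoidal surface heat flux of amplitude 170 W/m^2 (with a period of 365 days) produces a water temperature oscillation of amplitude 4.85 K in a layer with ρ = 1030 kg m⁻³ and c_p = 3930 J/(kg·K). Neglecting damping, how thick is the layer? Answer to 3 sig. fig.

43.5 m

ω = 2π / 3.15×10^7 s = 1.99×10^-7 s⁻¹.
Required C = F₀ / (A ω) = 170 / (4.85 × 1.99×10^-7) = 1.76×10^8 J/(m²·K).
D = C / (ρ c_p) = 1.76×10^8 / (1030 × 3930) = 43.5 m.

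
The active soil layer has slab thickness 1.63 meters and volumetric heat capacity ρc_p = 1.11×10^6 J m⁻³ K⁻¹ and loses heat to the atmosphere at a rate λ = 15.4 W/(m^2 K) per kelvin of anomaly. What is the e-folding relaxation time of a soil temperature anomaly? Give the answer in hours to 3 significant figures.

Areal heat capacity C = ρc_p × D = 1.11×10^6 × 1.63 = 1.81×10^6 J m⁻² K⁻¹.
Relaxation time τ = C / λ = 1.81×10^6 / 15.4 = 1.17×10^5 s.
In hours: 1.17×10^5 s / (3600 s/hour) = 32.6 hours.

32.6 hours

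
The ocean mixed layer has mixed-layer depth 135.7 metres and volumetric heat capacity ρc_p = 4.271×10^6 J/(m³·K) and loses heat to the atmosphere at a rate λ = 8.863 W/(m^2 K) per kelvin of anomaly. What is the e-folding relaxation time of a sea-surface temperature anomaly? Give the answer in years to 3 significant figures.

2.07 years

Areal heat capacity C = ρc_p × D = 4.271×10^6 × 135.7 = 5.80×10^8 J/(m^2 K).
Relaxation time τ = C / λ = 5.80×10^8 / 8.863 = 6.54×10^7 s.
In years: 6.54×10^7 s / (3.156×10^7 s/year) = 2.07 years.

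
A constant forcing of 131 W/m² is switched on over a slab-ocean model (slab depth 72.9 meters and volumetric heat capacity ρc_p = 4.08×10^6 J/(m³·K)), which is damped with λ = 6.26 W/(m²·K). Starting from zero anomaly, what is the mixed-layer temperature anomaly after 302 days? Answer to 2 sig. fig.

Areal heat capacity C = ρc_p × D = 4.08×10^6 × 72.9 = 2.97×10^8 J m⁻² K⁻¹.
τ = C / λ = 2.97×10^8 / 6.26 = 4.75×10^7 s.
Equilibrium anomaly ΔT_eq = F / λ = 131 / 6.26 = 20.9 K.
t = 302 days = 2.61×10^7 s, so t/τ = 0.549.
ΔT(t) = ΔT_eq (1 − e^(−t/τ)) = 20.9 × (1 − e^−0.549) = 8.84 K.

8.8 K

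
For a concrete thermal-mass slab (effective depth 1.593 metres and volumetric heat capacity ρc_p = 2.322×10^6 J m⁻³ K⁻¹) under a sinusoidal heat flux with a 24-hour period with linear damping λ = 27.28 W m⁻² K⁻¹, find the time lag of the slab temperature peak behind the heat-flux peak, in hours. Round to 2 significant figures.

5.6 hours

Areal heat capacity C = ρc_p × D = 2.322×10^6 × 1.593 = 3.70×10^6 J/(m²·K).
ω = 2π / 86400 s = 7.27×10^-5 s⁻¹.
Phase lag φ = arctan(Cω/λ) = arctan(269/27.28) = 1.47 rad.
Time lag = φ / ω = 1.47 / 7.27×10^-5 = 20200 s = 5.61 hours.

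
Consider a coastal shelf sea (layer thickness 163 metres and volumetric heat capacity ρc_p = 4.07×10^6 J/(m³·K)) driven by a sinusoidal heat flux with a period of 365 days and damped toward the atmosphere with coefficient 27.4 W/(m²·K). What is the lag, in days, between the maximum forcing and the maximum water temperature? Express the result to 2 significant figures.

Areal heat capacity C = ρc_p × D = 4.07×10^6 × 163 = 6.63×10^8 J/(m²·K).
ω = 2π / 3.15×10^7 s = 1.99×10^-7 s⁻¹.
Phase lag φ = arctan(Cω/λ) = arctan(132/27.4) = 1.37 rad.
Time lag = φ / ω = 1.37 / 1.99×10^-7 = 6.86×10^6 s = 79.4 days.

79 days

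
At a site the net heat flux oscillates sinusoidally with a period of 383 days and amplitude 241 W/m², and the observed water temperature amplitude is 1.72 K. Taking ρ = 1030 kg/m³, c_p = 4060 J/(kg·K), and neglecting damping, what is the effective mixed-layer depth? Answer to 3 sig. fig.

ω = 2π / 3.31×10^7 s = 1.90×10^-7 s⁻¹.
Required C = F₀ / (A ω) = 241 / (1.72 × 1.90×10^-7) = 7.38×10^8 J/(m²·K).
D = C / (ρ c_p) = 7.38×10^8 / (1030 × 4060) = 176 m.

176 m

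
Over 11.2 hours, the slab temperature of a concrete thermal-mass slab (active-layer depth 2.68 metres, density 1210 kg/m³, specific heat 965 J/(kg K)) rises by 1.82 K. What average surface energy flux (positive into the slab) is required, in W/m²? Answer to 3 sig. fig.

141

Areal heat capacity C = ρ c_p D = 1210 × 965 × 2.68 = 3.13×10^6 J/(m²·K).
Required heat per unit area: Q = C ΔT = 3.13×10^6 × 1.82 = 5.70×10^6 J/m².
Flux F = Q / Δt = 5.70×10^6 / 40300 s = 141 W/m².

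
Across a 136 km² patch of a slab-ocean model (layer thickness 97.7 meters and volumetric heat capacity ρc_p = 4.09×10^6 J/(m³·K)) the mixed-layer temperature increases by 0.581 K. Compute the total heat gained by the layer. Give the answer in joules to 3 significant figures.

3.16×10^16 J

Areal heat capacity C = ρc_p × D = 4.09×10^6 × 97.7 = 4.00×10^8 J m⁻² K⁻¹.
Heat per unit area: q = C ΔT = 4.00×10^8 × 0.581 = 2.32×10^8 J/m².
Total heat: Q = q × A = 2.32×10^8 × (136 × 10⁶ m²) = 3.16×10^16 J.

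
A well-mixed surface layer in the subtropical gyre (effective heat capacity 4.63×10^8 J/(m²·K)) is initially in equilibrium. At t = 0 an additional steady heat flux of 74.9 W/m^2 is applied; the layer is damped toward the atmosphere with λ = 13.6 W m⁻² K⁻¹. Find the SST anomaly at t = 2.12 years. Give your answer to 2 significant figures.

Areal heat capacity C = 4.63×10^8 J/(m²·K) (given).
τ = C / λ = 4.63×10^8 / 13.6 = 3.40×10^7 s.
Equilibrium anomaly ΔT_eq = F / λ = 74.9 / 13.6 = 5.51 K.
t = 2.12 years = 6.69×10^7 s, so t/τ = 1.97.
ΔT(t) = ΔT_eq (1 − e^(−t/τ)) = 5.51 × (1 − e^−1.97) = 4.74 K.

4.7 K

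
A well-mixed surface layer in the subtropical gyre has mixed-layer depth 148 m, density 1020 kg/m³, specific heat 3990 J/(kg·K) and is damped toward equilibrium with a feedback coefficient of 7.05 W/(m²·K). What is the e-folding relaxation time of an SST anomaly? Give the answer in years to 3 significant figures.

Areal heat capacity C = ρ c_p D = 1020 × 3990 × 148 = 6.02×10^8 J/(m^2 K).
Relaxation time τ = C / λ = 6.02×10^8 / 7.05 = 8.54×10^7 s.
In years: 8.54×10^7 s / (3.156×10^7 s/year) = 2.71 years.

2.71 years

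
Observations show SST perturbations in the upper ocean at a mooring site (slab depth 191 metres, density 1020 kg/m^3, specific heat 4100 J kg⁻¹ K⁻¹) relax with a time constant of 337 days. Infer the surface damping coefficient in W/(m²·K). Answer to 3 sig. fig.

27.4

Areal heat capacity C = ρ c_p D = 1020 × 4100 × 191 = 7.99×10^8 J m⁻² K⁻¹.
τ = 337 days = 2.91×10^7 s.
λ = C / τ = 7.99×10^8 / 2.91×10^7 = 27.4 W/(m²·K).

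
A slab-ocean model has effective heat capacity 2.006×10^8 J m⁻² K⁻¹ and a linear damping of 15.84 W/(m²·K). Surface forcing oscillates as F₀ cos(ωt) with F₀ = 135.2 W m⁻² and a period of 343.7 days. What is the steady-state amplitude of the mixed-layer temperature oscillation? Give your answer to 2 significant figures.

Areal heat capacity C = 2.006×10^8 J m⁻² K⁻¹ (given).
Angular frequency ω = 2π / T = 2π / 2.97×10^7 s = 2.12×10^-7 s⁻¹.
√((Cω)² + λ²) = √((42.4)² + 15.84²) = 45.3 W/(m²·K).
Amplitude A = F₀ / √((Cω)²+λ²) = 135.2 / 45.3 = 2.98 K.

3.0 K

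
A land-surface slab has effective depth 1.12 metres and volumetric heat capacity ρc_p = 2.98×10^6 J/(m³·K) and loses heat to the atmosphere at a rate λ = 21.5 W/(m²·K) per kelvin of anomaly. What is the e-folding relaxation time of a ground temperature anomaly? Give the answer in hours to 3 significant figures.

43.1 hours

Areal heat capacity C = ρc_p × D = 2.98×10^6 × 1.12 = 3.34×10^6 J m⁻² K⁻¹.
Relaxation time τ = C / λ = 3.34×10^6 / 21.5 = 1.55×10^5 s.
In hours: 1.55×10^5 s / (3600 s/hour) = 43.1 hours.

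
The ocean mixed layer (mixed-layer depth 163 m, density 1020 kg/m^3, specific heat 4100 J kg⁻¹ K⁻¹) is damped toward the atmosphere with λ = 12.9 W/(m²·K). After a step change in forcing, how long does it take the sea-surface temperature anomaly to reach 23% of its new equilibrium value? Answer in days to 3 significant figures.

160 days

Areal heat capacity C = ρ c_p D = 1020 × 4100 × 163 = 6.82×10^8 J m⁻² K⁻¹.
τ = C / λ = 6.82×10^8 / 12.9 = 5.28×10^7 s.
Fraction reached: 1 − e^(−t/τ) = 0.23 ⇒ t = −τ ln(1 − 0.23) = τ × 0.261.
t = 1.38×10^7 s = 160 days.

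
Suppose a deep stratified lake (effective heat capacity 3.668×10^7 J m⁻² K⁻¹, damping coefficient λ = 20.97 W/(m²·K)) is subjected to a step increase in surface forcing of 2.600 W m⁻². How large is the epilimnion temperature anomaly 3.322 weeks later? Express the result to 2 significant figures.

0.085 K

Areal heat capacity C = 3.668×10^7 J m⁻² K⁻¹ (given).
τ = C / λ = 3.67×10^7 / 20.97 = 1.75×10^6 s.
Equilibrium anomaly ΔT_eq = F / λ = 2.600 / 20.97 = 0.124 K.
t = 3.322 weeks = 2.01×10^6 s, so t/τ = 1.15.
ΔT(t) = ΔT_eq (1 − e^(−t/τ)) = 0.124 × (1 − e^−1.15) = 0.0847 K.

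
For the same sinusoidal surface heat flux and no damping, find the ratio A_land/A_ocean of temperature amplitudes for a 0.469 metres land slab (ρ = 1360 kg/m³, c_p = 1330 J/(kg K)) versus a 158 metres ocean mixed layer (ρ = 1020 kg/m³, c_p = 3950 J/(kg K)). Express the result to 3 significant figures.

750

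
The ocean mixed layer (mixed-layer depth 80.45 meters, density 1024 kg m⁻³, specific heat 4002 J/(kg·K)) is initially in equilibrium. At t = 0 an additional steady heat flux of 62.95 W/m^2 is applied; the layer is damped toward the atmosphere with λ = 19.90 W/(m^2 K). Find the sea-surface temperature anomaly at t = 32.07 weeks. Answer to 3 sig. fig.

Areal heat capacity C = ρ c_p D = 1024 × 4002 × 80.45 = 3.30×10^8 J/(m²·K).
τ = C / λ = 3.30×10^8 / 19.90 = 1.66×10^7 s.
Equilibrium anomaly ΔT_eq = F / λ = 62.95 / 19.90 = 3.16 K.
t = 32.07 weeks = 1.94×10^7 s, so t/τ = 1.17.
ΔT(t) = ΔT_eq (1 − e^(−t/τ)) = 3.16 × (1 − e^−1.17) = 2.18 K.

2.18 K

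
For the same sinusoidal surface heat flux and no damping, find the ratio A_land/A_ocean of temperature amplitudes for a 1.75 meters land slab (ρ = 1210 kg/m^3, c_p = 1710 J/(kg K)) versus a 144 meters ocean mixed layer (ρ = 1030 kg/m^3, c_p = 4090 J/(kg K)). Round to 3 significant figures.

C_ocean = 1030 × 4090 × 144 = 6.07×10^8 J/(m²·K).
C_land = 1210 × 1710 × 1.75 = 3.62×10^6 J/(m²·K).
Undamped amplitude ∝ 1/C, so A_land/A_ocean = C_ocean/C_land = 168.

168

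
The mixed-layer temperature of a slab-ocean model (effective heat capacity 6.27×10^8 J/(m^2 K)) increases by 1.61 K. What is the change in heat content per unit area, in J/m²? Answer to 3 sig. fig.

1.01×10^9

Areal heat capacity C = 6.27×10^8 J/(m^2 K) (given).
ΔQ = C ΔT = 6.27×10^8 × 1.61 = 1.01×10^9 J/m².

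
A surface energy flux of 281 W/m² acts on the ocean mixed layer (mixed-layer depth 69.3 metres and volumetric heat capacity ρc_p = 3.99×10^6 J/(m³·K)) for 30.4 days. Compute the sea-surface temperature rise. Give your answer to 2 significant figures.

Areal heat capacity C = ρc_p × D = 3.99×10^6 × 69.3 = 2.77×10^8 J/(m²·K).
Net heat input Q = F Δt = 281 × (30.4 days × 86400 s/day) = 7.38×10^8 J/m².
ΔT = Q / C = 7.38×10^8 / 2.77×10^8 = 2.67 K.

2.7 K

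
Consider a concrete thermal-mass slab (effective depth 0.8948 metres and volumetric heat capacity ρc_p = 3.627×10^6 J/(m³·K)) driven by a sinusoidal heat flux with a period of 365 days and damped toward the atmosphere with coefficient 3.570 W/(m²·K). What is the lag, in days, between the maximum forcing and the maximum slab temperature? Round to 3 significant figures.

10.4 days

Areal heat capacity C = ρc_p × D = 3.627×10^6 × 0.8948 = 3.25×10^6 J m⁻² K⁻¹.
ω = 2π / 3.15×10^7 s = 1.99×10^-7 s⁻¹.
Phase lag φ = arctan(Cω/λ) = arctan(0.647/3.570) = 0.179 rad.
Time lag = φ / ω = 0.179 / 1.99×10^-7 = 8.99×10^5 s = 10.4 days.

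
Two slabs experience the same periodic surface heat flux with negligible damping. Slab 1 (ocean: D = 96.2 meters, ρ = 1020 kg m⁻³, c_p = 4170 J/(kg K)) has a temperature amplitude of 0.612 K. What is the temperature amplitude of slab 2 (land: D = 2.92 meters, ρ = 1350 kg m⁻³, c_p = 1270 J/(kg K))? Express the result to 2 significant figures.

50 K

C_ocean = 4.09×10^8 J/(m²·K); C_land = 5.01×10^6 J/(m²·K).
A ∝ 1/C ⇒ A_land = A_ocean × C_ocean/C_land = 0.612 × 81.7 = 50.0 K.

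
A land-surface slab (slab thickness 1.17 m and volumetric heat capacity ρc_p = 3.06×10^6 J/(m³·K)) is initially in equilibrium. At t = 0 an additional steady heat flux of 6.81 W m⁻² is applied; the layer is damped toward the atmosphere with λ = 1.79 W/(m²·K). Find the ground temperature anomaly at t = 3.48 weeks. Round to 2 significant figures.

2.5 K

Areal heat capacity C = ρc_p × D = 3.06×10^6 × 1.17 = 3.58×10^6 J/(m^2 K).
τ = C / λ = 3.58×10^6 / 1.79 = 2.00×10^6 s.
Equilibrium anomaly ΔT_eq = F / λ = 6.81 / 1.79 = 3.80 K.
t = 3.48 weeks = 2.10×10^6 s, so t/τ = 1.05.
ΔT(t) = ΔT_eq (1 − e^(−t/τ)) = 3.80 × (1 − e^−1.05) = 2.48 K.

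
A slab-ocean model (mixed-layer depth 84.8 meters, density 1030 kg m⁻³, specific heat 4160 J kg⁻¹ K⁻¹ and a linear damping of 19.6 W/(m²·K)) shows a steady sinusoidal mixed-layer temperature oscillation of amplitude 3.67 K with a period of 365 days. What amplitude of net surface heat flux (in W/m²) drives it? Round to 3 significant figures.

Areal heat capacity C = ρ c_p D = 1030 × 4160 × 84.8 = 3.63×10^8 J m⁻² K⁻¹.
ω = 2π / 3.15×10^7 s = 1.99×10^-7 s⁻¹.
√((Cω)² + λ²) = √((72.4)² + 19.6²) = 75.0 W/(m²·K).
F₀ = A × √((Cω)²+λ²) = 3.67 × 75.0 = 275 W/m².

275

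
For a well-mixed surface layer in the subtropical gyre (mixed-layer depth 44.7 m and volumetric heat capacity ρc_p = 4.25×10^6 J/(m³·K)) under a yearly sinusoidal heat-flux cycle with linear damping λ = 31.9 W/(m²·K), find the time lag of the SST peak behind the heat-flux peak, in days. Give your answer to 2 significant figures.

Areal heat capacity C = ρc_p × D = 4.25×10^6 × 44.7 = 1.90×10^8 J/(m²·K).
ω = 2π / 3.15×10^7 s = 1.99×10^-7 s⁻¹.
Phase lag φ = arctan(Cω/λ) = arctan(37.9/31.9) = 0.871 rad.
Time lag = φ / ω = 0.871 / 1.99×10^-7 = 4.37×10^6 s = 50.6 days.

51 days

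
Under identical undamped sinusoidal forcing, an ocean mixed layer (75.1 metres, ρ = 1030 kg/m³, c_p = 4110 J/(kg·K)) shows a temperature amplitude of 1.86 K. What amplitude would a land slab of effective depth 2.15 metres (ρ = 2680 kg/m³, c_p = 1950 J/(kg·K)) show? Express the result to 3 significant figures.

52.6 K

C_ocean = 3.18×10^8 J/(m²·K); C_land = 1.12×10^7 J/(m²·K).
A ∝ 1/C ⇒ A_land = A_ocean × C_ocean/C_land = 1.86 × 28.3 = 52.6 K.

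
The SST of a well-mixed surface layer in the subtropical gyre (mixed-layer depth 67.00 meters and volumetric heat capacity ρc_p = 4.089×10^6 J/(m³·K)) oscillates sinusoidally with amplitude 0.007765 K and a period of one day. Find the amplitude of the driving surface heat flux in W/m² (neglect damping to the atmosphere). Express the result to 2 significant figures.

150

Areal heat capacity C = ρc_p × D = 4.089×10^6 × 67.00 = 2.74×10^8 J/(m²·K).
ω = 2π / 86400 s = 7.27×10^-5 s⁻¹.
Cω = 2.74×10^8 × 7.27×10^-5 = 19900 W/(m²·K).
F₀ = A × Cω = 0.007765 × 19900 = 155 W/m².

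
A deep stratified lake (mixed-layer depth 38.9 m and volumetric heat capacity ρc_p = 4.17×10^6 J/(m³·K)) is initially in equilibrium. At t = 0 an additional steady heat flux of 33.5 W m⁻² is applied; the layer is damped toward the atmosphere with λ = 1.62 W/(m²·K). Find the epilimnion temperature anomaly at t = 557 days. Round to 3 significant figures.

7.89 K

Areal heat capacity C = ρc_p × D = 4.17×10^6 × 38.9 = 1.62×10^8 J/(m^2 K).
τ = C / λ = 1.62×10^8 / 1.62 = 1.00×10^8 s.
Equilibrium anomaly ΔT_eq = F / λ = 33.5 / 1.62 = 20.7 K.
t = 557 days = 4.81×10^7 s, so t/τ = 0.481.
ΔT(t) = ΔT_eq (1 − e^(−t/τ)) = 20.7 × (1 − e^−0.481) = 7.89 K.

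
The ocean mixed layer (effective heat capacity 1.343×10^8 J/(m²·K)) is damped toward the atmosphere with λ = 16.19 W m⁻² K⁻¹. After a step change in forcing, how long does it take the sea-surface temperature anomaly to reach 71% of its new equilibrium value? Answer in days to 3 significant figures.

119 days

Areal heat capacity C = 1.343×10^8 J/(m²·K) (given).
τ = C / λ = 1.34×10^8 / 16.19 = 8.30×10^6 s.
Fraction reached: 1 − e^(−t/τ) = 0.71 ⇒ t = −τ ln(1 − 0.71) = τ × 1.24.
t = 1.03×10^7 s = 119 days.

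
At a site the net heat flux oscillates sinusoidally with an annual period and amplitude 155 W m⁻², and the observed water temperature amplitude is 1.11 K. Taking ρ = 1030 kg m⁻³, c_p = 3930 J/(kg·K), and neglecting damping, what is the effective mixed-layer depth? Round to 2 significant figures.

170 m

ω = 2π / 3.15×10^7 s = 1.99×10^-7 s⁻¹.
Required C = F₀ / (A ω) = 155 / (1.11 × 1.99×10^-7) = 7.01×10^8 J/(m²·K).
D = C / (ρ c_p) = 7.01×10^8 / (1030 × 3930) = 173 m.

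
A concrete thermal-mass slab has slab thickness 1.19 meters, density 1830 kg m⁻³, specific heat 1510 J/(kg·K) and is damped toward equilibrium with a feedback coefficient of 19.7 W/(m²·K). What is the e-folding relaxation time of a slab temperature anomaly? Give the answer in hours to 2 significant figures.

Areal heat capacity C = ρ c_p D = 1830 × 1510 × 1.19 = 3.29×10^6 J/(m^2 K).
Relaxation time τ = C / λ = 3.29×10^6 / 19.7 = 1.67×10^5 s.
In hours: 1.67×10^5 s / (3600 s/hour) = 46.4 hours.

46 hours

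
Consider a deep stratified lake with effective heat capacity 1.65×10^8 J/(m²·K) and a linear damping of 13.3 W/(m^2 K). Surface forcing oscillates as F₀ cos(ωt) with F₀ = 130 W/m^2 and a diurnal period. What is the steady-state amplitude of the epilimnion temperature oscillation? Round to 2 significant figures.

0.011 K

Areal heat capacity C = 1.65×10^8 J/(m²·K) (given).
Angular frequency ω = 2π / T = 2π / 86400 s = 7.27×10^-5 s⁻¹.
√((Cω)² + λ²) = √((12000)² + 13.3²) = 12000 W/(m²·K).
Amplitude A = F₀ / √((Cω)²+λ²) = 130 / 12000 = 0.0108 K.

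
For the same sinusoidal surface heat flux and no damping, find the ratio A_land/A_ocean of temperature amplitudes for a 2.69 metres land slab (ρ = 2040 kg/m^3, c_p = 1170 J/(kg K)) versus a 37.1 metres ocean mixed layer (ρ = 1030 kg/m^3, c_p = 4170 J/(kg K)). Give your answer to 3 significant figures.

C_ocean = 1030 × 4170 × 37.1 = 1.59×10^8 J/(m²·K).
C_land = 2040 × 1170 × 2.69 = 6.42×10^6 J/(m²·K).
Undamped amplitude ∝ 1/C, so A_land/A_ocean = C_ocean/C_land = 24.8.

24.8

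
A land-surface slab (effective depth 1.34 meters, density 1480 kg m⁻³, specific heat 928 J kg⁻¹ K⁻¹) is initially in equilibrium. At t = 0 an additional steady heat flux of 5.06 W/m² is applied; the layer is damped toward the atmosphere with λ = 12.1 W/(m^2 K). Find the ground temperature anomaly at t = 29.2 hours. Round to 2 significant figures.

Areal heat capacity C = ρ c_p D = 1480 × 928 × 1.34 = 1.84×10^6 J/(m²·K).
τ = C / λ = 1.84×10^6 / 12.1 = 1.52×10^5 s.
Equilibrium anomaly ΔT_eq = F / λ = 5.06 / 12.1 = 0.418 K.
t = 29.2 hours = 1.05×10^5 s, so t/τ = 0.691.
ΔT(t) = ΔT_eq (1 − e^(−t/τ)) = 0.418 × (1 − e^−0.691) = 0.209 K.

0.21 K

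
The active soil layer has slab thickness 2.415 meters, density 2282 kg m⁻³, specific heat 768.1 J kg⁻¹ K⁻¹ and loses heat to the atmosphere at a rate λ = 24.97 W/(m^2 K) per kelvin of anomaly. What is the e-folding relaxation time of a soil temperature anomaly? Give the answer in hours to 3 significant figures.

Areal heat capacity C = ρ c_p D = 2282 × 768.1 × 2.415 = 4.23×10^6 J/(m^2 K).
Relaxation time τ = C / λ = 4.23×10^6 / 24.97 = 1.70×10^5 s.
In hours: 1.70×10^5 s / (3600 s/hour) = 47.1 hours.

47.1 hours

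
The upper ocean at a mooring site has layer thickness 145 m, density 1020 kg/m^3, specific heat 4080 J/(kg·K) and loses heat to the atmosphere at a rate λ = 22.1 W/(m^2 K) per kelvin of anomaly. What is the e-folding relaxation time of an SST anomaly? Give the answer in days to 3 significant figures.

316 days

Areal heat capacity C = ρ c_p D = 1020 × 4080 × 145 = 6.03×10^8 J/(m²·K).
Relaxation time τ = C / λ = 6.03×10^8 / 22.1 = 2.73×10^7 s.
In days: 2.73×10^7 s / (86400 s/day) = 316 days.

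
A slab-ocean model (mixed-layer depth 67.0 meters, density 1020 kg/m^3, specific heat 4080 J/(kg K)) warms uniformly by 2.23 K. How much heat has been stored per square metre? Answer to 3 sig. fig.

Areal heat capacity C = ρ c_p D = 1020 × 4080 × 67.0 = 2.79×10^8 J/(m^2 K).
ΔQ = C ΔT = 2.79×10^8 × 2.23 = 6.22×10^8 J/m².

6.22×10^8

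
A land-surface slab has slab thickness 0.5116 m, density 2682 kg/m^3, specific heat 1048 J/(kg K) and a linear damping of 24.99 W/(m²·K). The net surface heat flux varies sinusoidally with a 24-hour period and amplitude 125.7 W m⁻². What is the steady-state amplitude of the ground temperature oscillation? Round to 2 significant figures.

Areal heat capacity C = ρ c_p D = 2682 × 1048 × 0.5116 = 1.44×10^6 J/(m^2 K).
Angular frequency ω = 2π / T = 2π / 86400 s = 7.27×10^-5 s⁻¹.
√((Cω)² + λ²) = √((105)² + 24.99²) = 108 W/(m²·K).
Amplitude A = F₀ / √((Cω)²+λ²) = 125.7 / 108 = 1.17 K.

1.2 K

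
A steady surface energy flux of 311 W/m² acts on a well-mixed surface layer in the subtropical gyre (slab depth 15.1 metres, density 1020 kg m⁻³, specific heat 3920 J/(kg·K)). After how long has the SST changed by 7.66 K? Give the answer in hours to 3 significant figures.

Areal heat capacity C = ρ c_p D = 1020 × 3920 × 15.1 = 6.04×10^7 J/(m²·K).
Time required: Δt = C ΔT / F = 6.04×10^7 × 7.66 / 311 = 1.49×10^6 s.
In hours: 1.49×10^6 s / (3600 s/hour) = 413 hours.

413 hours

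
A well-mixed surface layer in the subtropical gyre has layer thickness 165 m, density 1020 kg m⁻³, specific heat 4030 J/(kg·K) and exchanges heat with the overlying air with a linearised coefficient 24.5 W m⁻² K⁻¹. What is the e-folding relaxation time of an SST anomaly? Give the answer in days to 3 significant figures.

Areal heat capacity C = ρ c_p D = 1020 × 4030 × 165 = 6.78×10^8 J/(m²·K).
Relaxation time τ = C / λ = 6.78×10^8 / 24.5 = 2.77×10^7 s.
In days: 2.77×10^7 s / (86400 s/day) = 320 days.

320 days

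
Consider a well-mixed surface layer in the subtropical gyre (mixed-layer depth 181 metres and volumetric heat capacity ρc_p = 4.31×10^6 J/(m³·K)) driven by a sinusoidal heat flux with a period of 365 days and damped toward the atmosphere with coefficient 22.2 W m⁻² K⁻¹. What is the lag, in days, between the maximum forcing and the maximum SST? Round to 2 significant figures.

83 days

Areal heat capacity C = ρc_p × D = 4.31×10^6 × 181 = 7.80×10^8 J m⁻² K⁻¹.
ω = 2π / 3.15×10^7 s = 1.99×10^-7 s⁻¹.
Phase lag φ = arctan(Cω/λ) = arctan(155/22.2) = 1.43 rad.
Time lag = φ / ω = 1.43 / 1.99×10^-7 = 7.17×10^6 s = 83.0 days.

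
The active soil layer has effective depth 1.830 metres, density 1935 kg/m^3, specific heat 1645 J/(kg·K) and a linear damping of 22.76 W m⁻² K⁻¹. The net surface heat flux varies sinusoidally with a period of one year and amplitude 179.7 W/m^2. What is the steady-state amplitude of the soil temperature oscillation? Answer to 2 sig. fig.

Areal heat capacity C = ρ c_p D = 1935 × 1645 × 1.830 = 5.83×10^6 J/(m²·K).
Angular frequency ω = 2π / T = 2π / 3.15×10^7 s = 1.99×10^-7 s⁻¹.
√((Cω)² + λ²) = √((1.16)² + 22.76²) = 22.8 W/(m²·K).
Amplitude A = F₀ / √((Cω)²+λ²) = 179.7 / 22.8 = 7.89 K.

7.9 K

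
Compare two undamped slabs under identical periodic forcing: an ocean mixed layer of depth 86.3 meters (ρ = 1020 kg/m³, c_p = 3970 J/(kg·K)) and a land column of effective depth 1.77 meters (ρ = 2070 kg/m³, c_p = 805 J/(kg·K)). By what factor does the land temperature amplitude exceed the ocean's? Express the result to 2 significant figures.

120

C_ocean = 1020 × 3970 × 86.3 = 3.49×10^8 J/(m²·K).
C_land = 2070 × 805 × 1.77 = 2.95×10^6 J/(m²·K).
Undamped amplitude ∝ 1/C, so A_land/A_ocean = C_ocean/C_land = 118.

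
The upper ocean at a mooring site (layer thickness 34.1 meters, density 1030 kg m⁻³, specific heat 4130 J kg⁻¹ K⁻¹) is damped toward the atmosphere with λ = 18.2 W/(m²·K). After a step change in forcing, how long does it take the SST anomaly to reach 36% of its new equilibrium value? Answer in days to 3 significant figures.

41.2 days

Areal heat capacity C = ρ c_p D = 1030 × 4130 × 34.1 = 1.45×10^8 J/(m²·K).
τ = C / λ = 1.45×10^8 / 18.2 = 7.97×10^6 s.
Fraction reached: 1 − e^(−t/τ) = 0.36 ⇒ t = −τ ln(1 − 0.36) = τ × 0.446.
t = 3.56×10^6 s = 41.2 days.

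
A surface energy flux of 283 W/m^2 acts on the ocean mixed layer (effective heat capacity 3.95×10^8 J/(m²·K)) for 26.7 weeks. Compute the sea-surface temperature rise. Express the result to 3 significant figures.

11.6 K

Areal heat capacity C = 3.95×10^8 J/(m²·K) (given).
Net heat input Q = F Δt = 283 × (26.7 weeks × 6.048×10^5 s/week) = 4.57×10^9 J/m².
ΔT = Q / C = 4.57×10^9 / 3.95×10^8 = 11.6 K.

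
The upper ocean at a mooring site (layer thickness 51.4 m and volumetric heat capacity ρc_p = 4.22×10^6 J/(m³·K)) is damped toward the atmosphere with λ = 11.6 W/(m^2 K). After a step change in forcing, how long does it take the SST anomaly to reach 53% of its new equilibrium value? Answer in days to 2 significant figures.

160 days

Areal heat capacity C = ρc_p × D = 4.22×10^6 × 51.4 = 2.17×10^8 J/(m²·K).
τ = C / λ = 2.17×10^8 / 11.6 = 1.87×10^7 s.
Fraction reached: 1 − e^(−t/τ) = 0.53 ⇒ t = −τ ln(1 − 0.53) = τ × 0.755.
t = 1.41×10^7 s = 163 days.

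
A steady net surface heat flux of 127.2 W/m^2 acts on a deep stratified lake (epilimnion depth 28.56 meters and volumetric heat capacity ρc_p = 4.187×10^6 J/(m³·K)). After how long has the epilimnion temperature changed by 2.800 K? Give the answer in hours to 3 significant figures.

731 hours

Areal heat capacity C = ρc_p × D = 4.187×10^6 × 28.56 = 1.20×10^8 J/(m²·K).
Time required: Δt = C ΔT / F = 1.20×10^8 × 2.800 / 127.2 = 2.63×10^6 s.
In hours: 2.63×10^6 s / (3600 s/hour) = 731 hours.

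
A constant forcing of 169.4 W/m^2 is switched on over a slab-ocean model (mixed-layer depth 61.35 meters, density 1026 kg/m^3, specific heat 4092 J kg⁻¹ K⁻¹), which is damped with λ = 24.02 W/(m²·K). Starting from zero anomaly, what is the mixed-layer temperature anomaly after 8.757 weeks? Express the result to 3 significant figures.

2.75 K

Areal heat capacity C = ρ c_p D = 1026 × 4092 × 61.35 = 2.58×10^8 J/(m^2 K).
τ = C / λ = 2.58×10^8 / 24.02 = 1.07×10^7 s.
Equilibrium anomaly ΔT_eq = F / λ = 169.4 / 24.02 = 7.05 K.
t = 8.757 weeks = 5.30×10^6 s, so t/τ = 0.494.
ΔT(t) = ΔT_eq (1 − e^(−t/τ)) = 7.05 × (1 − e^−0.494) = 2.75 K.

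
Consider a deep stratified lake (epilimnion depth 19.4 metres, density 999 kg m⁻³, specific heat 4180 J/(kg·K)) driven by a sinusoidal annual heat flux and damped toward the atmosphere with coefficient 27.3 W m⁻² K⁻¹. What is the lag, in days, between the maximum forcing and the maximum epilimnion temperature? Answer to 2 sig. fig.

31 days

Areal heat capacity C = ρ c_p D = 999 × 4180 × 19.4 = 8.10×10^7 J m⁻² K⁻¹.
ω = 2π / 3.15×10^7 s = 1.99×10^-7 s⁻¹.
Phase lag φ = arctan(Cω/λ) = arctan(16.1/27.3) = 0.534 rad.
Time lag = φ / ω = 0.534 / 1.99×10^-7 = 2.68×10^6 s = 31.0 days.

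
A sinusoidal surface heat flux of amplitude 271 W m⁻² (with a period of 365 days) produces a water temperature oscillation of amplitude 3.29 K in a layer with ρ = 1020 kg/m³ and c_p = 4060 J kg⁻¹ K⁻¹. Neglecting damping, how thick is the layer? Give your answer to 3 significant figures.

ω = 2π / 3.15×10^7 s = 1.99×10^-7 s⁻¹.
Required C = F₀ / (A ω) = 271 / (3.29 × 1.99×10^-7) = 4.13×10^8 J/(m²·K).
D = C / (ρ c_p) = 4.13×10^8 / (1020 × 4060) = 99.8 m.

99.8 m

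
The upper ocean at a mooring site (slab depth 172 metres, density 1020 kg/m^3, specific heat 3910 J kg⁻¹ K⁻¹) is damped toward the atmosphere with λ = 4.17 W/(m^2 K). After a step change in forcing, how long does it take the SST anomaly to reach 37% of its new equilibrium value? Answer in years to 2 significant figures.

2.4 years

Areal heat capacity C = ρ c_p D = 1020 × 3910 × 172 = 6.86×10^8 J/(m^2 K).
τ = C / λ = 6.86×10^8 / 4.17 = 1.65×10^8 s.
Fraction reached: 1 − e^(−t/τ) = 0.37 ⇒ t = −τ ln(1 − 0.37) = τ × 0.462.
t = 7.60×10^7 s = 2.41 years.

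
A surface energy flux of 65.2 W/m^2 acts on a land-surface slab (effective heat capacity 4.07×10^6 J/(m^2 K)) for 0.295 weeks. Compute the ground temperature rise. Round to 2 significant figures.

Areal heat capacity C = 4.07×10^6 J/(m^2 K) (given).
Net heat input Q = F Δt = 65.2 × (0.295 weeks × 6.048×10^5 s/week) = 1.16×10^7 J/m².
ΔT = Q / C = 1.16×10^7 / 4.07×10^6 = 2.86 K.

2.9 K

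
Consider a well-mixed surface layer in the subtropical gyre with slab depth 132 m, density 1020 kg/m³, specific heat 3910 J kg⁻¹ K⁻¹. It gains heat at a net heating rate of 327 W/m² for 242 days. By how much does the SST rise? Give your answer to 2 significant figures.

Areal heat capacity C = ρ c_p D = 1020 × 3910 × 132 = 5.26×10^8 J m⁻² K⁻¹.
Net heat input Q = F Δt = 327 × (242 days × 86400 s/day) = 6.84×10^9 J/m².
ΔT = Q / C = 6.84×10^9 / 5.26×10^8 = 13.0 K.

13 K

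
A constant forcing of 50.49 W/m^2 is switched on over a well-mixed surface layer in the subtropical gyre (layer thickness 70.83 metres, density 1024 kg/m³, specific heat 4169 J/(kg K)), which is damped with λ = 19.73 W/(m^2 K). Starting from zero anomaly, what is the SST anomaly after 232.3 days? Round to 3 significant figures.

Areal heat capacity C = ρ c_p D = 1024 × 4169 × 70.83 = 3.02×10^8 J m⁻² K⁻¹.
τ = C / λ = 3.02×10^8 / 19.73 = 1.53×10^7 s.
Equilibrium anomaly ΔT_eq = F / λ = 50.49 / 19.73 = 2.56 K.
t = 232.3 days = 2.01×10^7 s, so t/τ = 1.31.
ΔT(t) = ΔT_eq (1 − e^(−t/τ)) = 2.56 × (1 − e^−1.31) = 1.87 K.

1.87 K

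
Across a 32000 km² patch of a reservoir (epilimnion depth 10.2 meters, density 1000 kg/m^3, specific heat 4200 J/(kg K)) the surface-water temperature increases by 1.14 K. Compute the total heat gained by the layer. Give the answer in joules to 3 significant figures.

1.56×10^18 J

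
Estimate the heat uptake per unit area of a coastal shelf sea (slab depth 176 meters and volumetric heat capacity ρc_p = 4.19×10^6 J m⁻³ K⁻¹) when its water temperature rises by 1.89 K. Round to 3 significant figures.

Areal heat capacity C = ρc_p × D = 4.19×10^6 × 176 = 7.37×10^8 J/(m²·K).
ΔQ = C ΔT = 7.37×10^8 × 1.89 = 1.39×10^9 J/m².

1.39×10^9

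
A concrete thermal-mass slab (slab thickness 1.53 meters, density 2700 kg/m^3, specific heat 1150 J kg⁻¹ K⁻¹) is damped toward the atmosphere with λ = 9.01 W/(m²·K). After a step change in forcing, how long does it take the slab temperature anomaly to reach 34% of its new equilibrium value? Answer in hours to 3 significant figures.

Areal heat capacity C = ρ c_p D = 2700 × 1150 × 1.53 = 4.75×10^6 J/(m²·K).
τ = C / λ = 4.75×10^6 / 9.01 = 5.27×10^5 s.
Fraction reached: 1 − e^(−t/τ) = 0.34 ⇒ t = −τ ln(1 − 0.34) = τ × 0.416.
t = 2.19×10^5 s = 60.9 hours.

60.9 hours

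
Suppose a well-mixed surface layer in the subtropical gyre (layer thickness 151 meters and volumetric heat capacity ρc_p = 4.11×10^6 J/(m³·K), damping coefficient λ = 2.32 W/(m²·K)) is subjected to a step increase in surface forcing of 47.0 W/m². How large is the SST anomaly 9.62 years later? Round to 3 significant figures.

13.7 K

Areal heat capacity C = ρc_p × D = 4.11×10^6 × 151 = 6.21×10^8 J m⁻² K⁻¹.
τ = C / λ = 6.21×10^8 / 2.32 = 2.68×10^8 s.
Equilibrium anomaly ΔT_eq = F / λ = 47.0 / 2.32 = 20.3 K.
t = 9.62 years = 3.04×10^8 s, so t/τ = 1.13.
ΔT(t) = ΔT_eq (1 − e^(−t/τ)) = 20.3 × (1 − e^−1.13) = 13.7 K.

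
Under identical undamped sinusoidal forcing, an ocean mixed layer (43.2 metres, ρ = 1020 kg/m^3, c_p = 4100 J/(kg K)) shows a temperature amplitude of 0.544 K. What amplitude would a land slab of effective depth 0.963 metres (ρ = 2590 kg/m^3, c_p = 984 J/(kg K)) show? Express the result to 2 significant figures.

40 K

C_ocean = 1.81×10^8 J/(m²·K); C_land = 2.45×10^6 J/(m²·K).
A ∝ 1/C ⇒ A_land = A_ocean × C_ocean/C_land = 0.544 × 73.6 = 40.0 K.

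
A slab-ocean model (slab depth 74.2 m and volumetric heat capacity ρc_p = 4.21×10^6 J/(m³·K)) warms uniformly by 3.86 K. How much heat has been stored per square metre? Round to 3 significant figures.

Areal heat capacity C = ρc_p × D = 4.21×10^6 × 74.2 = 3.12×10^8 J m⁻² K⁻¹.
ΔQ = C ΔT = 3.12×10^8 × 3.86 = 1.21×10^9 J/m².

1.21×10^9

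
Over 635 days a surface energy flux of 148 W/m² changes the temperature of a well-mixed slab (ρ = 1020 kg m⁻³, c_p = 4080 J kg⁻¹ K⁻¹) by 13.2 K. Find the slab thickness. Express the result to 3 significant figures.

148 m

Heat input Q = F Δt = 148 × 5.49×10^7 s = 8.12×10^9 J/m².
Required areal heat capacity C = Q / ΔT = 6.15×10^8 J/(m²·K).
Depth D = C / (ρ c_p) = 6.15×10^8 / (1020 × 4080) = 148 m.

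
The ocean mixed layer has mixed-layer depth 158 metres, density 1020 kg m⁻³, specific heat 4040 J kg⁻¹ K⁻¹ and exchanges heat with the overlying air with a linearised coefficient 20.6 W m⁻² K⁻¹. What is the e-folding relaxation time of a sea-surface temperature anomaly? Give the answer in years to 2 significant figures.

Areal heat capacity C = ρ c_p D = 1020 × 4040 × 158 = 6.51×10^8 J/(m²·K).
Relaxation time τ = C / λ = 6.51×10^8 / 20.6 = 3.16×10^7 s.
In years: 3.16×10^7 s / (3.156×10^7 s/year) = 1.00 years.

1.0 years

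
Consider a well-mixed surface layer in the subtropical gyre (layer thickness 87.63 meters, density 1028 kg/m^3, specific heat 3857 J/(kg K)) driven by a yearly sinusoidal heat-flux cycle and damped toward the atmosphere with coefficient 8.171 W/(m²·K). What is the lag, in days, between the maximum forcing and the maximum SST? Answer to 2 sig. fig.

Areal heat capacity C = ρ c_p D = 1028 × 3857 × 87.63 = 3.47×10^8 J m⁻² K⁻¹.
ω = 2π / 3.15×10^7 s = 1.99×10^-7 s⁻¹.
Phase lag φ = arctan(Cω/λ) = arctan(69.2/8.171) = 1.45 rad.
Time lag = φ / ω = 1.45 / 1.99×10^-7 = 7.29×10^6 s = 84.4 days.

84 days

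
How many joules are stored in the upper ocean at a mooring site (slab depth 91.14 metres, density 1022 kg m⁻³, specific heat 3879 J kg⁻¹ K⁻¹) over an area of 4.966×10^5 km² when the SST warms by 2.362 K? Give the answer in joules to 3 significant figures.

4.24×10^20 J

Areal heat capacity C = ρ c_p D = 1022 × 3879 × 91.14 = 3.61×10^8 J/(m^2 K).
Heat per unit area: q = C ΔT = 3.61×10^8 × 2.362 = 8.53×10^8 J/m².
Total heat: Q = q × A = 8.53×10^8 × (4.966×10^5 × 10⁶ m²) = 4.24×10^20 J.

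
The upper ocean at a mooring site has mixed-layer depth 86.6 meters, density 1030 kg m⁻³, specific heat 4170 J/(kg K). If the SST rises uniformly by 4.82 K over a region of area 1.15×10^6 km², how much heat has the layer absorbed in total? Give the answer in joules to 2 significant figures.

2.1×10^21 J

Areal heat capacity C = ρ c_p D = 1030 × 4170 × 86.6 = 3.72×10^8 J m⁻² K⁻¹.
Heat per unit area: q = C ΔT = 3.72×10^8 × 4.82 = 1.79×10^9 J/m².
Total heat: Q = q × A = 1.79×10^9 × (1.15×10^6 × 10⁶ m²) = 2.06×10^21 J.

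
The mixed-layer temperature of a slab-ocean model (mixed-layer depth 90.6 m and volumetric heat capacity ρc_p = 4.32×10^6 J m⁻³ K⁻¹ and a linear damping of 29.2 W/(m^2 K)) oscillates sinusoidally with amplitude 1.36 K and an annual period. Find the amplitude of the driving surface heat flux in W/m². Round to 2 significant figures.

110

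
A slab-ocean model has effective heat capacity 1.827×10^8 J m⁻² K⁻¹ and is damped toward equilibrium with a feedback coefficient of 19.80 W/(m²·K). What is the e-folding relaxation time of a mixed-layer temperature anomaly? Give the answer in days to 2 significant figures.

110 days

Areal heat capacity C = 1.827×10^8 J m⁻² K⁻¹ (given).
Relaxation time τ = C / λ = 1.83×10^8 / 19.80 = 9.23×10^6 s.
In days: 9.23×10^6 s / (86400 s/day) = 107 days.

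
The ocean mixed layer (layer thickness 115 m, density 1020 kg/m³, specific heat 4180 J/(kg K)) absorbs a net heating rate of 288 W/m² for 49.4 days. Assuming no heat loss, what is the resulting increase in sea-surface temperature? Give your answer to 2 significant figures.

2.5 K

Areal heat capacity C = ρ c_p D = 1020 × 4180 × 115 = 4.90×10^8 J/(m²·K).
Net heat input Q = F Δt = 288 × (49.4 days × 86400 s/day) = 1.23×10^9 J/m².
ΔT = Q / C = 1.23×10^9 / 4.90×10^8 = 2.51 K.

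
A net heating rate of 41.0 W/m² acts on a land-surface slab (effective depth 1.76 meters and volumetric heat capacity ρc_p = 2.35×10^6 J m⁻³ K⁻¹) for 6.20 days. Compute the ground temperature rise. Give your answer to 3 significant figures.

Areal heat capacity C = ρc_p × D = 2.35×10^6 × 1.76 = 4.14×10^6 J/(m^2 K).
Net heat input Q = F Δt = 41.0 × (6.20 days × 86400 s/day) = 2.20×10^7 J/m².
ΔT = Q / C = 2.20×10^7 / 4.14×10^6 = 5.31 K.

5.31 K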